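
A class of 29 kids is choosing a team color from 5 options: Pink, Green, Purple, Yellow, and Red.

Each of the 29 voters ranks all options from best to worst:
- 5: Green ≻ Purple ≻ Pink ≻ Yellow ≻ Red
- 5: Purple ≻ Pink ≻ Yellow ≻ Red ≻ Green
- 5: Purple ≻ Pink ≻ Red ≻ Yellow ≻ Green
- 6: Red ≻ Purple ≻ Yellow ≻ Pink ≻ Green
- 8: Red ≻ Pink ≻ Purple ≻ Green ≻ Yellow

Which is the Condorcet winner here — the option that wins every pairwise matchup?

Purple vs Pink: 21–8
Purple vs Green: 24–5
Purple vs Yellow: 29–0
Purple vs Red: 15–14
Purple beats every other option.

Purple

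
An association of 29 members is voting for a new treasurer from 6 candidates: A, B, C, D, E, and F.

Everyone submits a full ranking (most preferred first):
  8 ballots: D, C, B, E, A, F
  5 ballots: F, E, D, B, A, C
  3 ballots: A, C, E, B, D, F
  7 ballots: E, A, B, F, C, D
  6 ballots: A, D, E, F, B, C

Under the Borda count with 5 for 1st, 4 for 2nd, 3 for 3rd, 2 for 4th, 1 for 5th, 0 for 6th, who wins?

A: 8×1 + 5×1 + 3×5 + 7×4 + 6×5 = 86
B: 8×3 + 5×2 + 3×2 + 7×3 + 6×1 = 67
C: 8×4 + 5×0 + 3×4 + 7×1 + 6×0 = 51
D: 8×5 + 5×3 + 3×1 + 7×0 + 6×4 = 82
E: 8×2 + 5×4 + 3×3 + 7×5 + 6×3 = 98
F: 8×0 + 5×5 + 3×0 + 7×2 + 6×2 = 51

E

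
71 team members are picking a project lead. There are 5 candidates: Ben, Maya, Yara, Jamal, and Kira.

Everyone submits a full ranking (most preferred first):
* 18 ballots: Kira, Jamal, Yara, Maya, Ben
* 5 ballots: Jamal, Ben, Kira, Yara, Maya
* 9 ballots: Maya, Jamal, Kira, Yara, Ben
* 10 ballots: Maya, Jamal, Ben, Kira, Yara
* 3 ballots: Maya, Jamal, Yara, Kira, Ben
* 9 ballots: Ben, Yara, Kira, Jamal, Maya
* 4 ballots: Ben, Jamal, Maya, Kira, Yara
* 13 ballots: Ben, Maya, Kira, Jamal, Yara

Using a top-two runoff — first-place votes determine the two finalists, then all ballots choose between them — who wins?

Maya

Round 1 first-place votes: Ben 26, Maya 22, Yara 0, Jamal 5, Kira 18. Ben and Maya advance.
Runoff: Ben is ranked above Maya on 31 ballots, Maya above Ben on 40.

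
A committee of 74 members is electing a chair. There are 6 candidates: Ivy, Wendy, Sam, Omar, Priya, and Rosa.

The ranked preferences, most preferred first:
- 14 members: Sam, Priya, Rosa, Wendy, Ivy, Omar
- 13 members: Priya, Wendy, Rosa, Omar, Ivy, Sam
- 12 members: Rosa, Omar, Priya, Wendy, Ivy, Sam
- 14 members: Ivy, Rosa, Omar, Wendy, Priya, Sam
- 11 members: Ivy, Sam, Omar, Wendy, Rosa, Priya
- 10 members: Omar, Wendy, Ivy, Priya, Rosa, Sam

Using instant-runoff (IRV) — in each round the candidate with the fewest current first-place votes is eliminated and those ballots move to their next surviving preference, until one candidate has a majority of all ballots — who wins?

Priya

Round 1: Ivy 25, Wendy 0, Sam 14, Omar 10, Priya 13, Rosa 12. Wendy eliminated.
Round 2: Ivy 25, Sam 14, Omar 10, Priya 13, Rosa 12. Omar eliminated.
Round 3: Ivy 35, Sam 14, Priya 13, Rosa 12. Rosa eliminated.
Round 4: Ivy 35, Sam 14, Priya 25. Sam eliminated.
Round 5: Ivy 35, Priya 39. Priya has a majority (≥38).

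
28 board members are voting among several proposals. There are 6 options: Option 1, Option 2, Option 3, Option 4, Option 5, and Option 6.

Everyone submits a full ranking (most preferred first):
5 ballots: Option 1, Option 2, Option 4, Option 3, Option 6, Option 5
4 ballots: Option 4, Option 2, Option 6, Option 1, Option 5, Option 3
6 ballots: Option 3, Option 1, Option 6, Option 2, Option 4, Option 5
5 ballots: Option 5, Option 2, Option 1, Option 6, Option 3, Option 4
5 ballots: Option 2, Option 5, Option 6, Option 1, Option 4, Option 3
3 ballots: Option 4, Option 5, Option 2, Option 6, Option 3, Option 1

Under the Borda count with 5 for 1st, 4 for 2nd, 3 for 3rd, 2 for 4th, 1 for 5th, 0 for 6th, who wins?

Option 2

Option 1: 5×5 + 4×2 + 6×4 + 5×3 + 5×2 + 3×0 = 82
Option 2: 5×4 + 4×4 + 6×2 + 5×4 + 5×5 + 3×3 = 102
Option 3: 5×2 + 4×0 + 6×5 + 5×1 + 5×0 + 3×1 = 48
Option 4: 5×3 + 4×5 + 6×1 + 5×0 + 5×1 + 3×5 = 61
Option 5: 5×0 + 4×1 + 6×0 + 5×5 + 5×4 + 3×4 = 61
Option 6: 5×1 + 4×3 + 6×3 + 5×2 + 5×3 + 3×2 = 66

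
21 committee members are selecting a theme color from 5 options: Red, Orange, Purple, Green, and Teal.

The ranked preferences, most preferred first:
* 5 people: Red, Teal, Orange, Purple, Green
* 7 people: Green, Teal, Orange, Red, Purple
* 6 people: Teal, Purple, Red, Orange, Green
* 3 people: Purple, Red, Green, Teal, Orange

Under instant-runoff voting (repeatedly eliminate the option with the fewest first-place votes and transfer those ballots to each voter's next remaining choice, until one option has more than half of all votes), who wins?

Round 1: Red 5, Orange 0, Purple 3, Green 7, Teal 6. Orange eliminated.
Round 2: Red 5, Purple 3, Green 7, Teal 6. Purple eliminated.
Round 3: Red 8, Green 7, Teal 6. Teal eliminated.
Round 4: Red 14, Green 7. Red has a majority (≥11).

Red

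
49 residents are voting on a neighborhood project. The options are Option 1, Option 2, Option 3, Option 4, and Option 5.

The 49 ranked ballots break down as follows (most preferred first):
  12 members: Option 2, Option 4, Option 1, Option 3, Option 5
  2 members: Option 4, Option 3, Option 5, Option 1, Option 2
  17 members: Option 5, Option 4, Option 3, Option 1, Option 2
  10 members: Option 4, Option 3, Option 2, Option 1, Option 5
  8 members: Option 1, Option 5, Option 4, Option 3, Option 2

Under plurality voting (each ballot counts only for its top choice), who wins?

First-place votes: Option 1 8, Option 2 12, Option 3 0, Option 4 12, Option 5 17.

Option 5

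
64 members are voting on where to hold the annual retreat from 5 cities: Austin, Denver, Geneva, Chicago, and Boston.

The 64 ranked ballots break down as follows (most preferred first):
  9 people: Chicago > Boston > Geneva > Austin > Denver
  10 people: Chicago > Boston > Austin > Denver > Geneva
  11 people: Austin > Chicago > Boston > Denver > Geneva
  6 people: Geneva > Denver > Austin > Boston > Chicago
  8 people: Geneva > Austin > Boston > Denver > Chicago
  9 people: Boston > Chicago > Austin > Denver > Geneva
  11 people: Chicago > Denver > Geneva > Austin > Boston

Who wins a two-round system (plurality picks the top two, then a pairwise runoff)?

Chicago

Round 1 first-place votes: Austin 11, Denver 0, Geneva 14, Chicago 30, Boston 9. Chicago and Geneva advance.
Runoff: Chicago is ranked above Geneva on 50 ballots, Geneva above Chicago on 14.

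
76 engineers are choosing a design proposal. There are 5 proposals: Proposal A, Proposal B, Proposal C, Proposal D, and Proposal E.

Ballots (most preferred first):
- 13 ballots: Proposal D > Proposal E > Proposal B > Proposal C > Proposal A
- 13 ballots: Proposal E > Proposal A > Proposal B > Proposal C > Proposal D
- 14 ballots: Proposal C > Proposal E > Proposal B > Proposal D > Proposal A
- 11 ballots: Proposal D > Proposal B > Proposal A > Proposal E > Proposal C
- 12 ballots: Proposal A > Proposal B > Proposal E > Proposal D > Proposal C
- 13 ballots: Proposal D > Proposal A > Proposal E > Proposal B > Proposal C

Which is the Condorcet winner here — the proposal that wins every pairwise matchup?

Proposal E

Proposal E vs Proposal A: 40–36
Proposal E vs Proposal B: 53–23
Proposal E vs Proposal C: 62–14
Proposal E vs Proposal D: 39–37
Proposal E beats every other proposal.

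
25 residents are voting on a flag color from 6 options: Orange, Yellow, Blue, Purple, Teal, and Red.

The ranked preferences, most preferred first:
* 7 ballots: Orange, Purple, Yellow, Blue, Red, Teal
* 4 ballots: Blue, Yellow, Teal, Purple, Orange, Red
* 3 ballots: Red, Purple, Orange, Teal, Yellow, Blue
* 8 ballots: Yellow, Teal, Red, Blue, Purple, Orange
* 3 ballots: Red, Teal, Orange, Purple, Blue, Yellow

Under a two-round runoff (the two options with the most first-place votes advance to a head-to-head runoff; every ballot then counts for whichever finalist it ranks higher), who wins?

Round 1 first-place votes: Orange 7, Yellow 8, Blue 4, Purple 0, Teal 0, Red 6. Yellow and Orange advance.
Runoff: Yellow is ranked above Orange on 12 ballots, Orange above Yellow on 13.

Orange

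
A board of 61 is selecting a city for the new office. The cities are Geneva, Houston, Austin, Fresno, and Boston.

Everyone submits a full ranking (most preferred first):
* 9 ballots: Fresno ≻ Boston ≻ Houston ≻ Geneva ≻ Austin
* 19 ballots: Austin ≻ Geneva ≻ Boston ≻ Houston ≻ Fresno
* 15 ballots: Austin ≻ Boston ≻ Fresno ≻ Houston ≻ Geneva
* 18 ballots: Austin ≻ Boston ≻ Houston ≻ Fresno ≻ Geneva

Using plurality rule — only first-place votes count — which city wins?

First-place votes: Geneva 0, Houston 0, Austin 52, Fresno 9, Boston 0.

Austin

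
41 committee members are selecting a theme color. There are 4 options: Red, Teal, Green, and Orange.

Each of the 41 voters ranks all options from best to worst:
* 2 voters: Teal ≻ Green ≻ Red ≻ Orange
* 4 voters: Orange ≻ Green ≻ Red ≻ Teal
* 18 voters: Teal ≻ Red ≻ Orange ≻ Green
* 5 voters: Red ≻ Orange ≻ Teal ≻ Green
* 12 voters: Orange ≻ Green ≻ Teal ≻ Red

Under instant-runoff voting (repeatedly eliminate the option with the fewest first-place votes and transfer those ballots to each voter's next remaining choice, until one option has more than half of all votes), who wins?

Orange

Round 1: Red 5, Teal 20, Green 0, Orange 16. Green eliminated.
Round 2: Red 5, Teal 20, Orange 16. Red eliminated.
Round 3: Teal 20, Orange 21. Orange has a majority (≥21).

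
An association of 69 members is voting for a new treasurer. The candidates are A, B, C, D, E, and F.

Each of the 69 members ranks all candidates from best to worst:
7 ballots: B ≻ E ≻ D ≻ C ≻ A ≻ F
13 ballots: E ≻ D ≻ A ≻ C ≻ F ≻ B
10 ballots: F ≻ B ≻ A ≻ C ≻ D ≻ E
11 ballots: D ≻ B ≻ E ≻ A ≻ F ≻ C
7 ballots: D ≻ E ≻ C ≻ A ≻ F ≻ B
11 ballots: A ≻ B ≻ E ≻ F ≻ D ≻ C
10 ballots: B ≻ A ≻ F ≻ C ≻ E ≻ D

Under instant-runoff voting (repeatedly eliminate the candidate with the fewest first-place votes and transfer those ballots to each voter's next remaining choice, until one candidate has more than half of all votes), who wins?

B

Round 1: A 11, B 17, C 0, D 18, E 13, F 10. C eliminated.
Round 2: A 11, B 17, D 18, E 13, F 10. F eliminated.
Round 3: A 11, B 27, D 18, E 13. A eliminated.
Round 4: B 38, D 18, E 13. B has a majority (≥35).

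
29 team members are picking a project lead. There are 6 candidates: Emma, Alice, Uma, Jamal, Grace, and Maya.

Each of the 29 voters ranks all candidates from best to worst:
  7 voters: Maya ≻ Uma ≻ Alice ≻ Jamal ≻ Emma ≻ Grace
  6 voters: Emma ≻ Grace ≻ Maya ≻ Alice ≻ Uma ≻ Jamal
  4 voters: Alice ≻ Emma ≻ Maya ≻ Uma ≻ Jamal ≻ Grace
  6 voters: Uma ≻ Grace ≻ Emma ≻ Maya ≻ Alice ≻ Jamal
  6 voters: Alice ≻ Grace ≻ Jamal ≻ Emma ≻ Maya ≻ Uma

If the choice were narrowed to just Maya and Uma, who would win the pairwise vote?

Maya is ranked above Uma on 23 ballots; Uma above Maya on 6.

Maya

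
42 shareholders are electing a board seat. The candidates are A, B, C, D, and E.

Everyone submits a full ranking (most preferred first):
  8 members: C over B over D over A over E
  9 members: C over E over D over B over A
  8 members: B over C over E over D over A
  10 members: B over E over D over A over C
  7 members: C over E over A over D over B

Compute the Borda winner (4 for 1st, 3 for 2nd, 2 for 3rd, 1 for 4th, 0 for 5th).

C

A: 8×1 + 9×0 + 8×0 + 10×1 + 7×2 = 32
B: 8×3 + 9×1 + 8×4 + 10×4 + 7×0 = 105
C: 8×4 + 9×4 + 8×3 + 10×0 + 7×4 = 120
D: 8×2 + 9×2 + 8×1 + 10×2 + 7×1 = 69
E: 8×0 + 9×3 + 8×2 + 10×3 + 7×3 = 94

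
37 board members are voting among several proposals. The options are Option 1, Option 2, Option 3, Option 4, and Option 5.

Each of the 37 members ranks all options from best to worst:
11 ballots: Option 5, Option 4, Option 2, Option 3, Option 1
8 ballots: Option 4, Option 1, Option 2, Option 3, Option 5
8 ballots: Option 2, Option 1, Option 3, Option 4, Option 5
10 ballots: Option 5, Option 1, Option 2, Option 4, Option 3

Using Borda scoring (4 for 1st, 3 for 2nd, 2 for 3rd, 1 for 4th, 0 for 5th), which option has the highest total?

Option 2

Option 1: 11×0 + 8×3 + 8×3 + 10×3 = 78
Option 2: 11×2 + 8×2 + 8×4 + 10×2 = 90
Option 3: 11×1 + 8×1 + 8×2 + 10×0 = 35
Option 4: 11×3 + 8×4 + 8×1 + 10×1 = 83
Option 5: 11×4 + 8×0 + 8×0 + 10×4 = 84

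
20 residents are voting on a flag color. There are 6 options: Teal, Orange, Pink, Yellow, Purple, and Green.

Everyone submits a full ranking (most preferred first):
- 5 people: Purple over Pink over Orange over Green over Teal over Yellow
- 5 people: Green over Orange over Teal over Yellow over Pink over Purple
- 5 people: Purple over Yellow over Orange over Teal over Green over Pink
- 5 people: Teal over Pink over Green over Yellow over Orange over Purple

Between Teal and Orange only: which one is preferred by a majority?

Orange

Teal is ranked above Orange on 5 ballots; Orange above Teal on 15.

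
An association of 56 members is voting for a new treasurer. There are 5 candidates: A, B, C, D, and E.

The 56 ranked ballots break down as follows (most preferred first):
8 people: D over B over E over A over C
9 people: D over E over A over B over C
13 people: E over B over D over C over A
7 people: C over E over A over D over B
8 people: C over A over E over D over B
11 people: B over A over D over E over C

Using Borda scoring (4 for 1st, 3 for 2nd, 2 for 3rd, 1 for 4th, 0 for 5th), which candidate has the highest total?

E

A: 8×1 + 9×2 + 13×0 + 7×2 + 8×3 + 11×3 = 97
B: 8×3 + 9×1 + 13×3 + 7×0 + 8×0 + 11×4 = 116
C: 8×0 + 9×0 + 13×1 + 7×4 + 8×4 + 11×0 = 73
D: 8×4 + 9×4 + 13×2 + 7×1 + 8×1 + 11×2 = 131
E: 8×2 + 9×3 + 13×4 + 7×3 + 8×2 + 11×1 = 143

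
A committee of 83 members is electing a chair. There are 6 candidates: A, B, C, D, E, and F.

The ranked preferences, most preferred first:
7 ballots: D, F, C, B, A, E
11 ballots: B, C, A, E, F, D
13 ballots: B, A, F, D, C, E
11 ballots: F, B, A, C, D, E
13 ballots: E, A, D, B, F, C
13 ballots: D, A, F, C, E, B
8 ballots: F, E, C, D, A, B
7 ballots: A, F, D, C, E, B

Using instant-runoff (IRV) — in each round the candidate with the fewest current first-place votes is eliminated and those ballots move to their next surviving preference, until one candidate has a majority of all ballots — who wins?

Round 1: A 7, B 24, C 0, D 20, E 13, F 19. C eliminated.
Round 2: A 7, B 24, D 20, E 13, F 19. A eliminated.
Round 3: B 24, D 20, E 13, F 26. E eliminated.
Round 4: B 24, D 33, F 26. B eliminated.
Round 5: D 33, F 50. F has a majority (≥42).

F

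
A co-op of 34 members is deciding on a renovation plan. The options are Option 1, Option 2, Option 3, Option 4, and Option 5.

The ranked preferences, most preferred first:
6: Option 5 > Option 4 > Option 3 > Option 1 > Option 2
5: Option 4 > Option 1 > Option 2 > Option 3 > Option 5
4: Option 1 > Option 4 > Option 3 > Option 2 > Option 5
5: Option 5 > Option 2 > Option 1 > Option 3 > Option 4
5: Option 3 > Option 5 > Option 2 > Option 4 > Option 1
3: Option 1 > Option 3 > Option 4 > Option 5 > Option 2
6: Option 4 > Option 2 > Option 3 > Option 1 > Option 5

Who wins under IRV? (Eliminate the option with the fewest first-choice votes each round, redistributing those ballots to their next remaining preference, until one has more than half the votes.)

Option 4

Round 1: Option 1 7, Option 2 0, Option 3 5, Option 4 11, Option 5 11. Option 2 eliminated.
Round 2: Option 1 7, Option 3 5, Option 4 11, Option 5 11. Option 3 eliminated.
Round 3: Option 1 7, Option 4 11, Option 5 16. Option 1 eliminated.
Round 4: Option 4 18, Option 5 16. Option 4 has a majority (≥18).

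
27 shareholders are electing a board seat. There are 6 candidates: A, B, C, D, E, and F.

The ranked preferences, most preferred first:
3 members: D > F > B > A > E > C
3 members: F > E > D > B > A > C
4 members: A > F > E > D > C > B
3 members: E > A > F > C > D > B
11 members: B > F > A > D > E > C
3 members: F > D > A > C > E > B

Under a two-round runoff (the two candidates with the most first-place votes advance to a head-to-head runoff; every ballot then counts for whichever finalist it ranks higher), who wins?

F

Round 1 first-place votes: A 4, B 11, C 0, D 3, E 3, F 6. B and F advance.
Runoff: B is ranked above F on 11 ballots, F above B on 16.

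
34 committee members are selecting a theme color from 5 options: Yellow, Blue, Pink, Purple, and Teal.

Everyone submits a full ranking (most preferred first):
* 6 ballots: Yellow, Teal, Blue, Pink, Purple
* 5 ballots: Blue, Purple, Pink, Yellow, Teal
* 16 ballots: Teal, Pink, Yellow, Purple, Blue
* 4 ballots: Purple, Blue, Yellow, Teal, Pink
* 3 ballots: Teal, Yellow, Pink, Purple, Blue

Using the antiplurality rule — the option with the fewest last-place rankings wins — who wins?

Last-place votes: Yellow 0, Blue 19, Pink 4, Purple 6, Teal 5.

Yellow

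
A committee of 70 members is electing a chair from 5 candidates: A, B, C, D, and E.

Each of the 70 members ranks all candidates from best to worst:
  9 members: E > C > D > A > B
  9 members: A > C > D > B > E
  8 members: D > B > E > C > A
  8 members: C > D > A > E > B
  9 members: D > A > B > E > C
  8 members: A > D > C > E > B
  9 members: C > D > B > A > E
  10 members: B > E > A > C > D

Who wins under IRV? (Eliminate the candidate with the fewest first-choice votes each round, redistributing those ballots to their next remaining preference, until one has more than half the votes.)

Round 1: A 17, B 10, C 17, D 17, E 9. E eliminated.
Round 2: A 17, B 10, C 26, D 17. B eliminated.
Round 3: A 27, C 26, D 17. D eliminated.
Round 4: A 36, C 34. A has a majority (≥36).

A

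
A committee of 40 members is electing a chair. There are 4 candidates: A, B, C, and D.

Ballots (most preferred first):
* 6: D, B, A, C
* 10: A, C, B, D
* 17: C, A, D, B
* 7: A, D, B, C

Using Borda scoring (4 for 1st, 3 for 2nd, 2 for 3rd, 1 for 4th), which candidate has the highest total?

A: 6×2 + 10×4 + 17×3 + 7×4 = 131
B: 6×3 + 10×2 + 17×1 + 7×2 = 69
C: 6×1 + 10×3 + 17×4 + 7×1 = 111
D: 6×4 + 10×1 + 17×2 + 7×3 = 89

A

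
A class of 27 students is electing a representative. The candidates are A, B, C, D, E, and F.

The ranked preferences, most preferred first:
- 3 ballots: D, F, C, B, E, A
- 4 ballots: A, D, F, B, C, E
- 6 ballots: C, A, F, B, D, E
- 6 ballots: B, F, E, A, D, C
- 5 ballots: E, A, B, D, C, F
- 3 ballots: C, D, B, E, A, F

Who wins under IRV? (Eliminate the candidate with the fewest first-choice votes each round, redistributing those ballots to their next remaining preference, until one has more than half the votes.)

Round 1: A 4, B 6, C 9, D 3, E 5, F 0. F eliminated.
Round 2: A 4, B 6, C 9, D 3, E 5. D eliminated.
Round 3: A 4, B 6, C 12, E 5. A eliminated.
Round 4: B 10, C 12, E 5. E eliminated.
Round 5: B 15, C 12. B has a majority (≥14).

B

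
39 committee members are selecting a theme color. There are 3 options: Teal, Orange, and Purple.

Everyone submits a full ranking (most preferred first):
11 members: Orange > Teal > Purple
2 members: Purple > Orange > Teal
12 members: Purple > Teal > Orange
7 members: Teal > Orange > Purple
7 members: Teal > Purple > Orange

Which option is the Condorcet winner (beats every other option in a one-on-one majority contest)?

Teal

Teal vs Orange: 26–13
Teal vs Purple: 25–14
Teal beats every other option.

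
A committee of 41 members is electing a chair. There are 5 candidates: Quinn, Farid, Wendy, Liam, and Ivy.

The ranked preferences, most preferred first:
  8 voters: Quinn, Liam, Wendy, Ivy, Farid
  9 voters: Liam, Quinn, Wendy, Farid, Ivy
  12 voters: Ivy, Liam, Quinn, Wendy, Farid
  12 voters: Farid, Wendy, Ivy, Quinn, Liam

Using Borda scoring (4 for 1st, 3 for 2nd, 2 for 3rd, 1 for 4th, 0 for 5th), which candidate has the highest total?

Quinn: 8×4 + 9×3 + 12×2 + 12×1 = 95
Farid: 8×0 + 9×1 + 12×0 + 12×4 = 57
Wendy: 8×2 + 9×2 + 12×1 + 12×3 = 82
Liam: 8×3 + 9×4 + 12×3 + 12×0 = 96
Ivy: 8×1 + 9×0 + 12×4 + 12×2 = 80

Liam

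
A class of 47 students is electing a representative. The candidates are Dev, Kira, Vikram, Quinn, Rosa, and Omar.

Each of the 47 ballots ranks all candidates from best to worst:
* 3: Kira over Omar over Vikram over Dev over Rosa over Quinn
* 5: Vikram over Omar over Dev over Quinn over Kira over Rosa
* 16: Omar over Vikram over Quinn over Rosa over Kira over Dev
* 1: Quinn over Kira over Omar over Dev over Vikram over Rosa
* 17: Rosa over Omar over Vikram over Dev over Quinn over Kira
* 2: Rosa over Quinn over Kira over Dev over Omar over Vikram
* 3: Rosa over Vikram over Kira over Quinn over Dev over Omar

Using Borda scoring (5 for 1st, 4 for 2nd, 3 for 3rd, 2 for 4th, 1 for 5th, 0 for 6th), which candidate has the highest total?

Dev: 3×2 + 5×3 + 16×0 + 1×2 + 17×2 + 2×2 + 3×1 = 64
Kira: 3×5 + 5×1 + 16×1 + 1×4 + 17×0 + 2×3 + 3×3 = 55
Vikram: 3×3 + 5×5 + 16×4 + 1×1 + 17×3 + 2×0 + 3×4 = 162
Quinn: 3×0 + 5×2 + 16×3 + 1×5 + 17×1 + 2×4 + 3×2 = 94
Rosa: 3×1 + 5×0 + 16×2 + 1×0 + 17×5 + 2×5 + 3×5 = 145
Omar: 3×4 + 5×4 + 16×5 + 1×3 + 17×4 + 2×1 + 3×0 = 185

Omar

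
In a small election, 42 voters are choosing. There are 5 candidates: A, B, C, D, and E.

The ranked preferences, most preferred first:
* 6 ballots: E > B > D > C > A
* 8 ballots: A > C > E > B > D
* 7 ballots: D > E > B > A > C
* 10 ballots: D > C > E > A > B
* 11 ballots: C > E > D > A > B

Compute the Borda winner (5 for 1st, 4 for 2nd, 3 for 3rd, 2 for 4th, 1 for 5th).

E

A: 6×1 + 8×5 + 7×2 + 10×2 + 11×2 = 102
B: 6×4 + 8×2 + 7×3 + 10×1 + 11×1 = 82
C: 6×2 + 8×4 + 7×1 + 10×4 + 11×5 = 146
D: 6×3 + 8×1 + 7×5 + 10×5 + 11×3 = 144
E: 6×5 + 8×3 + 7×4 + 10×3 + 11×4 = 156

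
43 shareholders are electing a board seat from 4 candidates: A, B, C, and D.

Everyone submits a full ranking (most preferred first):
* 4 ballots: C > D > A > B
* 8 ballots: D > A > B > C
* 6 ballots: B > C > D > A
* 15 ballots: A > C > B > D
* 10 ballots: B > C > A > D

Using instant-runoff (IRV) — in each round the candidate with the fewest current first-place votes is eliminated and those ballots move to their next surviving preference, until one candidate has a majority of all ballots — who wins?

A

Round 1: A 15, B 16, C 4, D 8. C eliminated.
Round 2: A 15, B 16, D 12. D eliminated.
Round 3: A 27, B 16. A has a majority (≥22).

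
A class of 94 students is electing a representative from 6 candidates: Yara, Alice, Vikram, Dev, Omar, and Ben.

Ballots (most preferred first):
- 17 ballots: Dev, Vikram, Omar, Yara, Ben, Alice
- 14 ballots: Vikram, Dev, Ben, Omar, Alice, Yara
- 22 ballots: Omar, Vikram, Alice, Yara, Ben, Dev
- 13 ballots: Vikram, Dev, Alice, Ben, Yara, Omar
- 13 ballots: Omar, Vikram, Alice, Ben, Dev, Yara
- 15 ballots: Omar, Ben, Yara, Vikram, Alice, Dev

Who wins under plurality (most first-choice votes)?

First-place votes: Yara 0, Alice 0, Vikram 27, Dev 17, Omar 50, Ben 0.

Omar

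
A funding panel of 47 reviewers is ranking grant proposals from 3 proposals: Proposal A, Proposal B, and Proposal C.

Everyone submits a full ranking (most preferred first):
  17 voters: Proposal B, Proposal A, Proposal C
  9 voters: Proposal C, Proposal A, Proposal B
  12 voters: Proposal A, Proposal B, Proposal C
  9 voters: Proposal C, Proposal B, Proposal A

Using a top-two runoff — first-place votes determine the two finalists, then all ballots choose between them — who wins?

Proposal B

Round 1 first-place votes: Proposal A 12, Proposal B 17, Proposal C 18. Proposal C and Proposal B advance.
Runoff: Proposal C is ranked above Proposal B on 18 ballots, Proposal B above Proposal C on 29.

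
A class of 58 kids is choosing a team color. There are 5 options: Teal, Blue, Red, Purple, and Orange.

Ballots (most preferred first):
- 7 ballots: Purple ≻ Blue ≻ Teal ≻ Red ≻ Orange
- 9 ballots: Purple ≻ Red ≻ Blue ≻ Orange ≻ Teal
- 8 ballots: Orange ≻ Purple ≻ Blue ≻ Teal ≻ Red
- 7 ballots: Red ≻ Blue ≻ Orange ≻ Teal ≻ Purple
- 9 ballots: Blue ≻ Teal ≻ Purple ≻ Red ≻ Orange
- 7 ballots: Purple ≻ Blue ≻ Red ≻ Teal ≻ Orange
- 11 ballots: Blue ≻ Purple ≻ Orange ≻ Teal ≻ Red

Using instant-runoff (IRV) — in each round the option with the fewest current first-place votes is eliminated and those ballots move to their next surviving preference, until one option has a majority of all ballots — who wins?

Purple

Round 1: Teal 0, Blue 20, Red 7, Purple 23, Orange 8. Teal eliminated.
Round 2: Blue 20, Red 7, Purple 23, Orange 8. Red eliminated.
Round 3: Blue 27, Purple 23, Orange 8. Orange eliminated.
Round 4: Blue 27, Purple 31. Purple has a majority (≥30).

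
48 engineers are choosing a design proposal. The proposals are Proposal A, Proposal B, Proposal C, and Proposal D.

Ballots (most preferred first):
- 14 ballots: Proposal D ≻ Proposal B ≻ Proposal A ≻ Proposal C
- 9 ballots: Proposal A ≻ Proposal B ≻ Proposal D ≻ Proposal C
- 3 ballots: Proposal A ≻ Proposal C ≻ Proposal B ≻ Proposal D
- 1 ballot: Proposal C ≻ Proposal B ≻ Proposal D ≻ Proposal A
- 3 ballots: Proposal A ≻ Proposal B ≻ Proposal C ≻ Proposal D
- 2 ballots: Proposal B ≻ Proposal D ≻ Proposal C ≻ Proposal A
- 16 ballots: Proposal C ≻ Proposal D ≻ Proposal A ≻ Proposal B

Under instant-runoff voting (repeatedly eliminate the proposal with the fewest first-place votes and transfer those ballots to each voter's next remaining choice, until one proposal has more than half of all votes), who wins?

Round 1: Proposal A 15, Proposal B 2, Proposal C 17, Proposal D 14. Proposal B eliminated.
Round 2: Proposal A 15, Proposal C 17, Proposal D 16. Proposal A eliminated.
Round 3: Proposal C 23, Proposal D 25. Proposal D has a majority (≥25).

Proposal D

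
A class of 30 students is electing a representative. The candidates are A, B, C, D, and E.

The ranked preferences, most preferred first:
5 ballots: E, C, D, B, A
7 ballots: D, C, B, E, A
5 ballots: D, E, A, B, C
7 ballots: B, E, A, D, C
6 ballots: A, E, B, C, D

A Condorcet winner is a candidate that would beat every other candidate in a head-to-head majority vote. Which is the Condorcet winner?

E

E vs A: 24–6
E vs B: 16–14
E vs C: 23–7
E vs D: 18–12
E beats every other candidate.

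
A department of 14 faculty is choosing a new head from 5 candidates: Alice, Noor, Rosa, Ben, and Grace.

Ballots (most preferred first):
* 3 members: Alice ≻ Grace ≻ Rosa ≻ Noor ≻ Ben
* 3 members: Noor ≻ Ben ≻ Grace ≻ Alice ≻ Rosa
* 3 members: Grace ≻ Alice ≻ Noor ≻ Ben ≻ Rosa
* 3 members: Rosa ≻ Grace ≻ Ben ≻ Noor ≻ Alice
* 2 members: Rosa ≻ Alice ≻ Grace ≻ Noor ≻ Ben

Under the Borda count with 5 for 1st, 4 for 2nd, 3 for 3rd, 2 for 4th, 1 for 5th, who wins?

Grace

Alice: 3×5 + 3×2 + 3×4 + 3×1 + 2×4 = 44
Noor: 3×2 + 3×5 + 3×3 + 3×2 + 2×2 = 40
Rosa: 3×3 + 3×1 + 3×1 + 3×5 + 2×5 = 40
Ben: 3×1 + 3×4 + 3×2 + 3×3 + 2×1 = 32
Grace: 3×4 + 3×3 + 3×5 + 3×4 + 2×3 = 54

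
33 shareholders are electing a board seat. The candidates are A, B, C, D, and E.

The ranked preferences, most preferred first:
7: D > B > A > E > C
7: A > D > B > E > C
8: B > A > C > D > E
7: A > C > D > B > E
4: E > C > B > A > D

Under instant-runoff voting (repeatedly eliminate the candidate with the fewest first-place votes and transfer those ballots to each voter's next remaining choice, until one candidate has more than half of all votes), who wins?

B

Round 1: A 14, B 8, C 0, D 7, E 4. C eliminated.
Round 2: A 14, B 8, D 7, E 4. E eliminated.
Round 3: A 14, B 12, D 7. D eliminated.
Round 4: A 14, B 19. B has a majority (≥17).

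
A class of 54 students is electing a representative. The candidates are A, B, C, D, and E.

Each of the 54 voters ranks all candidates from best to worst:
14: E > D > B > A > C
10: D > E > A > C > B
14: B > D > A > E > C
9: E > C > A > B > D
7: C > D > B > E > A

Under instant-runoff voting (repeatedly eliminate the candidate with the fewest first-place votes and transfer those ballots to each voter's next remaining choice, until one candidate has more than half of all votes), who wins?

D

Round 1: A 0, B 14, C 7, D 10, E 23. A eliminated.
Round 2: B 14, C 7, D 10, E 23. C eliminated.
Round 3: B 14, D 17, E 23. B eliminated.
Round 4: D 31, E 23. D has a majority (≥28).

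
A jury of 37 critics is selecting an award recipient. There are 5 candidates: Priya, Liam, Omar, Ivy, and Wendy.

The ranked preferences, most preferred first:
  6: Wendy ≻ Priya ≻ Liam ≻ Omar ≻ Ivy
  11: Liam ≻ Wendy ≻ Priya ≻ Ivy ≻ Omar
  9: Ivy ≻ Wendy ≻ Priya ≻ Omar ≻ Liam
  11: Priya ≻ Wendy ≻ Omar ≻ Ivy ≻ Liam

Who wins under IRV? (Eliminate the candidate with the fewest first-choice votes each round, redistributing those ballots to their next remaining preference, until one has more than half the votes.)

Priya

Round 1: Priya 11, Liam 11, Omar 0, Ivy 9, Wendy 6. Omar eliminated.
Round 2: Priya 11, Liam 11, Ivy 9, Wendy 6. Wendy eliminated.
Round 3: Priya 17, Liam 11, Ivy 9. Ivy eliminated.
Round 4: Priya 26, Liam 11. Priya has a majority (≥19).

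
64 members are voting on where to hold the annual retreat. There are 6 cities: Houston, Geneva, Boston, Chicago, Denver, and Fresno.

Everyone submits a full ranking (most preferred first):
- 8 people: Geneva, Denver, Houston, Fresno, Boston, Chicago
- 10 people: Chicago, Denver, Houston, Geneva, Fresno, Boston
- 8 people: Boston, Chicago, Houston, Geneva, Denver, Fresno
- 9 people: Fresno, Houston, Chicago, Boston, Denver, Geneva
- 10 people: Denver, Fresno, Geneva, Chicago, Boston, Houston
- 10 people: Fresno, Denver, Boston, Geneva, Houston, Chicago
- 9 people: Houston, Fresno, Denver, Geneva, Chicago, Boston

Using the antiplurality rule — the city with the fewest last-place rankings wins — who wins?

Denver

Last-place votes: Houston 10, Geneva 9, Boston 19, Chicago 18, Denver 0, Fresno 8.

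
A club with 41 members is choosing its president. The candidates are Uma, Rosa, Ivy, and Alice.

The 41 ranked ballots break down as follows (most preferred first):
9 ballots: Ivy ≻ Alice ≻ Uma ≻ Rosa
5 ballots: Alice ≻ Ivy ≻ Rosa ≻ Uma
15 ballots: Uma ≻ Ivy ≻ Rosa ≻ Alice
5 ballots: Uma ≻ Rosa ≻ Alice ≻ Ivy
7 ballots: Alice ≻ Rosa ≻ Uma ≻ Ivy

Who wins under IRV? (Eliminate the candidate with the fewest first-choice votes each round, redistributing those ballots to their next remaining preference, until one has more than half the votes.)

Alice

Round 1: Uma 20, Rosa 0, Ivy 9, Alice 12. Rosa eliminated.
Round 2: Uma 20, Ivy 9, Alice 12. Ivy eliminated.
Round 3: Uma 20, Alice 21. Alice has a majority (≥21).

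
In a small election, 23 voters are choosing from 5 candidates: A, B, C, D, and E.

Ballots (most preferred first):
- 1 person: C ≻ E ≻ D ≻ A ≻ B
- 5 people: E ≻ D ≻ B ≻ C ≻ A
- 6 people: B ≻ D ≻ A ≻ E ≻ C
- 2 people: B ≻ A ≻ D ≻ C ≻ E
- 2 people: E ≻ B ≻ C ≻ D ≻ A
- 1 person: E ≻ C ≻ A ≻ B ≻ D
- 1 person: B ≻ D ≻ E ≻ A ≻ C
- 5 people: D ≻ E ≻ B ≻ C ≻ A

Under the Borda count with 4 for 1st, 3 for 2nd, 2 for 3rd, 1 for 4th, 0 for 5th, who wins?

D

A: 1×1 + 5×0 + 6×2 + 2×3 + 2×0 + 1×2 + 1×1 + 5×0 = 22
B: 1×0 + 5×2 + 6×4 + 2×4 + 2×3 + 1×1 + 1×4 + 5×2 = 63
C: 1×4 + 5×1 + 6×0 + 2×1 + 2×2 + 1×3 + 1×0 + 5×1 = 23
D: 1×2 + 5×3 + 6×3 + 2×2 + 2×1 + 1×0 + 1×3 + 5×4 = 64
E: 1×3 + 5×4 + 6×1 + 2×0 + 2×4 + 1×4 + 1×2 + 5×3 = 58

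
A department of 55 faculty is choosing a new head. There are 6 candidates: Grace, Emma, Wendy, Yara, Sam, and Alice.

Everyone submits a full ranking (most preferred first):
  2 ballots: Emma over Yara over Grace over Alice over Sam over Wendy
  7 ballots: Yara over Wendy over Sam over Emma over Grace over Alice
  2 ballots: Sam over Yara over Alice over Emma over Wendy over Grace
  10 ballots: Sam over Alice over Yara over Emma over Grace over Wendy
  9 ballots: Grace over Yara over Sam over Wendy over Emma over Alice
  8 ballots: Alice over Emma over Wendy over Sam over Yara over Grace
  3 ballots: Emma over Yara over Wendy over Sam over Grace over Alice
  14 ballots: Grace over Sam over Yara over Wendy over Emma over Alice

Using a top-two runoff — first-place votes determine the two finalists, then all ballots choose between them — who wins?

Sam

Round 1 first-place votes: Grace 23, Emma 5, Wendy 0, Yara 7, Sam 12, Alice 8. Grace and Sam advance.
Runoff: Grace is ranked above Sam on 25 ballots, Sam above Grace on 30.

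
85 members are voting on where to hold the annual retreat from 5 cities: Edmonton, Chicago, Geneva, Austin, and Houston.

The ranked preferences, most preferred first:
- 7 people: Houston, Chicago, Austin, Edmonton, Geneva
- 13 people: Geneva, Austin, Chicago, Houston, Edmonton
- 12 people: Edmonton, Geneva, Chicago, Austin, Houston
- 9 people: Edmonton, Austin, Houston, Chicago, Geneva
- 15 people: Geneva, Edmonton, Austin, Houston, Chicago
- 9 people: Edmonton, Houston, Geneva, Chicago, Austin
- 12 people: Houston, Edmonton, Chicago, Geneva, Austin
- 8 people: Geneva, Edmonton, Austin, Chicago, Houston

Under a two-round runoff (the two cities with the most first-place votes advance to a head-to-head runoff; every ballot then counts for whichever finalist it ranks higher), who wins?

Edmonton

Round 1 first-place votes: Edmonton 30, Chicago 0, Geneva 36, Austin 0, Houston 19. Geneva and Edmonton advance.
Runoff: Geneva is ranked above Edmonton on 36 ballots, Edmonton above Geneva on 49.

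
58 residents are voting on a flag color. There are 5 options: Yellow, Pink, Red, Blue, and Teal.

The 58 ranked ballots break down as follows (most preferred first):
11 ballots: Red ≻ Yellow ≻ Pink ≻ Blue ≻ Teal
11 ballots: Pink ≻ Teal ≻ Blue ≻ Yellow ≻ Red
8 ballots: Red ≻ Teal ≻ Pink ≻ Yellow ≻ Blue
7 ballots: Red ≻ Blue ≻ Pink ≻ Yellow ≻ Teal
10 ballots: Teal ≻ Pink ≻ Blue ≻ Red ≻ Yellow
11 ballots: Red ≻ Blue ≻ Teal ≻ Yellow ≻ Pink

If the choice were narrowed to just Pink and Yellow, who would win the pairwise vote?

Pink is ranked above Yellow on 36 ballots; Yellow above Pink on 22.

Pink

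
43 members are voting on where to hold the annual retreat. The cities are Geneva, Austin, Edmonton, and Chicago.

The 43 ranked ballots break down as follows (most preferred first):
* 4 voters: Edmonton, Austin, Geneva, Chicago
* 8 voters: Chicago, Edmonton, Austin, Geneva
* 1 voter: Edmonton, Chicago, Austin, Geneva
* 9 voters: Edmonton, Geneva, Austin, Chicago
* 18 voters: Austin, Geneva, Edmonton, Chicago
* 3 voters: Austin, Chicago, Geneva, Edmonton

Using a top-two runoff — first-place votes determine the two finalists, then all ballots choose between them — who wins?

Edmonton

Round 1 first-place votes: Geneva 0, Austin 21, Edmonton 14, Chicago 8. Austin and Edmonton advance.
Runoff: Austin is ranked above Edmonton on 21 ballots, Edmonton above Austin on 22.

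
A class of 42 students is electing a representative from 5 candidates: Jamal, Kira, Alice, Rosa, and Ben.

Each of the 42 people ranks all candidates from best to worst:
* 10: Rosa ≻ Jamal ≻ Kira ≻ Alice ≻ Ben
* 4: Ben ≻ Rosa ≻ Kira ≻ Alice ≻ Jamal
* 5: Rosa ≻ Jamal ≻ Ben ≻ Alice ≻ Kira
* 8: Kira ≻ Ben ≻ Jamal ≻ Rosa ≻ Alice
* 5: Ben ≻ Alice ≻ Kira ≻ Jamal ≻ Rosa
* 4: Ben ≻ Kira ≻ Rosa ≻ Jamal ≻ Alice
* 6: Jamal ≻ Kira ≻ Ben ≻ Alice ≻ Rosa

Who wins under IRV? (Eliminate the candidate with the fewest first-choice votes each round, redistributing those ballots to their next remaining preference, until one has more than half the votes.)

Kira

Round 1: Jamal 6, Kira 8, Alice 0, Rosa 15, Ben 13. Alice eliminated.
Round 2: Jamal 6, Kira 8, Rosa 15, Ben 13. Jamal eliminated.
Round 3: Kira 14, Rosa 15, Ben 13. Ben eliminated.
Round 4: Kira 23, Rosa 19. Kira has a majority (≥22).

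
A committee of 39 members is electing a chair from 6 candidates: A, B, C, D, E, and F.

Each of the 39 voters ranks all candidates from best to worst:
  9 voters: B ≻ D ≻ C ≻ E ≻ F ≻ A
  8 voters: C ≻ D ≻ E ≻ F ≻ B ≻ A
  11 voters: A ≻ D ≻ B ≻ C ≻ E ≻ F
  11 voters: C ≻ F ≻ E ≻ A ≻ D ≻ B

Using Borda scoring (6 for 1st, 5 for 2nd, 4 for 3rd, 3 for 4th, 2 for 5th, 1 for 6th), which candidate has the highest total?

A: 9×1 + 8×1 + 11×6 + 11×3 = 116
B: 9×6 + 8×2 + 11×4 + 11×1 = 125
C: 9×4 + 8×6 + 11×3 + 11×6 = 183
D: 9×5 + 8×5 + 11×5 + 11×2 = 162
E: 9×3 + 8×4 + 11×2 + 11×4 = 125
F: 9×2 + 8×3 + 11×1 + 11×5 = 108

C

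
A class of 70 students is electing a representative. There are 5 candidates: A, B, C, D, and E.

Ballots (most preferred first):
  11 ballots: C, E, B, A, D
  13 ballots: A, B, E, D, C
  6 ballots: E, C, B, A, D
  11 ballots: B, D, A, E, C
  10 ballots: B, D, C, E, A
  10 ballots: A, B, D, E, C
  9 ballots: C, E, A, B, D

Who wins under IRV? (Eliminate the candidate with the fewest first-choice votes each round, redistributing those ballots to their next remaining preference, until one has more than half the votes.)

C

Round 1: A 23, B 21, C 20, D 0, E 6. D eliminated.
Round 2: A 23, B 21, C 20, E 6. E eliminated.
Round 3: A 23, B 21, C 26. B eliminated.
Round 4: A 34, C 36. C has a majority (≥36).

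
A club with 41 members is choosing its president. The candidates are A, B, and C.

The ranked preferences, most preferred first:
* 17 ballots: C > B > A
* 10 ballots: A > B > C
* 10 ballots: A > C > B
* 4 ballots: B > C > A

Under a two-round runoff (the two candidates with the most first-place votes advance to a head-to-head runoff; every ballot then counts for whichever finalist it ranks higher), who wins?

C

Round 1 first-place votes: A 20, B 4, C 17. A and C advance.
Runoff: A is ranked above C on 20 ballots, C above A on 21.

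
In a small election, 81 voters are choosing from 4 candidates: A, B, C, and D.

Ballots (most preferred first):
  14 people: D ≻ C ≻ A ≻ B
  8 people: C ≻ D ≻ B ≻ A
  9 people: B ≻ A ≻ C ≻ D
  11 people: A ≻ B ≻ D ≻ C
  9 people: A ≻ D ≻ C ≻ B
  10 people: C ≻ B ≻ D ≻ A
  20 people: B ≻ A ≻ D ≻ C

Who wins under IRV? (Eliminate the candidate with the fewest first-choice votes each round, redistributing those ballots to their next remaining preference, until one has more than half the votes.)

Round 1: A 20, B 29, C 18, D 14. D eliminated.
Round 2: A 20, B 29, C 32. A eliminated.
Round 3: B 40, C 41. C has a majority (≥41).

C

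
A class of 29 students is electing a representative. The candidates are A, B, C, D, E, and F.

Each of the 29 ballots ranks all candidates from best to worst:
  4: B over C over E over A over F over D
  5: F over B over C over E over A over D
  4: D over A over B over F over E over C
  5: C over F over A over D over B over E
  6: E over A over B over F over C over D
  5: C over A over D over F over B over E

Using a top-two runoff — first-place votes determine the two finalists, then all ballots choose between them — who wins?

Round 1 first-place votes: A 0, B 4, C 10, D 4, E 6, F 5. C and E advance.
Runoff: C is ranked above E on 19 ballots, E above C on 10.

C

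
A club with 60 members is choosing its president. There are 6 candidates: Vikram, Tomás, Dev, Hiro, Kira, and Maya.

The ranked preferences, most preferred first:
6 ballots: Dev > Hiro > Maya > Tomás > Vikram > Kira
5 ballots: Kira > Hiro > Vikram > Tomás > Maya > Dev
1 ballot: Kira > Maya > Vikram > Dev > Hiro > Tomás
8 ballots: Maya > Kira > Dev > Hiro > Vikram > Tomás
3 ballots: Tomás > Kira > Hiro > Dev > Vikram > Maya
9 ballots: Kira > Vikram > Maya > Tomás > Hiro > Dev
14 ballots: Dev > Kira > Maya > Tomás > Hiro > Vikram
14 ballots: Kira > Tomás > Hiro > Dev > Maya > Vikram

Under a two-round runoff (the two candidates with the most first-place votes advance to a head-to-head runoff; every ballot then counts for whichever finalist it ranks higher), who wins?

Round 1 first-place votes: Vikram 0, Tomás 3, Dev 20, Hiro 0, Kira 29, Maya 8. Kira and Dev advance.
Runoff: Kira is ranked above Dev on 40 ballots, Dev above Kira on 20.

Kira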